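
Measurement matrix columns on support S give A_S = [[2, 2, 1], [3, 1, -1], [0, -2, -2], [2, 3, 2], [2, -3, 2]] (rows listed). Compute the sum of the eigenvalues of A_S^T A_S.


Sum of eigenvalues of A_S^T A_S = trace(A_S^T A_S) = sum of squared column norms of A_S.
A_S^T A_S diagonal: [21, 27, 14].
trace = 21 + 27 + 14 = 62.

62


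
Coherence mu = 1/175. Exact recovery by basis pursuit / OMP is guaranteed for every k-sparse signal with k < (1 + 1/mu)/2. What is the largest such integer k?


1/mu = 175.
1 + 1/mu = 176.
(1 + 1/mu)/2 = 88 is an integer and the inequality is strict, so k_max = 88 - 1 = 87.

87


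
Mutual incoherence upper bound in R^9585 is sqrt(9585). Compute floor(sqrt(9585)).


97^2 = 9409 <= 9585 < 9604 = 98^2, so 97 <= sqrt(9585) < 98.
floor(sqrt(9585)) = 97.

97


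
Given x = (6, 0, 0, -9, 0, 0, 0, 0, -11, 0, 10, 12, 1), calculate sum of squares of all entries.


Non-zero entries: [(0, 6), (3, -9), (8, -11), (10, 10), (11, 12), (12, 1)]
Squares: [36, 81, 121, 100, 144, 1]
||x||_2^2 = sum = 483.

483


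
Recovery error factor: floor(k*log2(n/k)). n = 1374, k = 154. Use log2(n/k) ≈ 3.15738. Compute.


log2(n/k) = log2(1374/154) ≈ 3.15738.
k*log2(n/k) ≈ 154*3.15738 = 486.23652.
floor(486.23652) = 486.

486


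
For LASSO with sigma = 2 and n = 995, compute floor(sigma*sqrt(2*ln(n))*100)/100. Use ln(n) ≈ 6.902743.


ln(995) ≈ 6.902743.
2*ln(n) ≈ 13.805486.
sqrt(2*ln(n)) ≈ sqrt(13.805486) ≈ 3.715573.
lambda ≈ 2*3.715573 = 7.431146.
floor(lambda*100)/100 = 7.43.

7.43


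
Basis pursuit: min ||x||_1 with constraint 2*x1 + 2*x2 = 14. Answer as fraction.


Axis intercepts:
  x1 = 7, x2 = 0: L1 = 7
  x1 = 0, x2 = 7: L1 = 7
x* = (7, 0)
||x*||_1 = 7.

7


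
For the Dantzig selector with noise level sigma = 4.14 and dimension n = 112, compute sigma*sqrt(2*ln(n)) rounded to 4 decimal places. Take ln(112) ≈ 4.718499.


ln(112) ≈ 4.718499.
2*ln(n) ≈ 9.436998.
sqrt(2*ln(n)) ≈ sqrt(9.436998) ≈ 3.07197.
threshold ≈ 4.14*3.07197 = 12.7179558 ≈ 12.7180.

12.7180


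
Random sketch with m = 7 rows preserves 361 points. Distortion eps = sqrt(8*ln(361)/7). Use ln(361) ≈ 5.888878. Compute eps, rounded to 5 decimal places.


ln(361) ≈ 5.888878.
8*ln(N)/m ≈ 8*5.888878/7 ≈ 6.73014629.
eps = sqrt(6.73014629) ≈ 2.5942525 ≈ 2.59425.

2.59425


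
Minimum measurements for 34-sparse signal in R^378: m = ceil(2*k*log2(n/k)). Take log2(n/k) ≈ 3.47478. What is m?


log2(n/k) = log2(378/34) ≈ 3.47478.
2*k*log2(n/k) ≈ 2*34*3.47478 = 236.28504.
m = ceil(236.28504) = 237.

237


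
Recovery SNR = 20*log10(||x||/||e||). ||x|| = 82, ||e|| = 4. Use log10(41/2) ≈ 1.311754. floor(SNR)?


||x||/||e|| = 82/4 = 41/2.
log10(41/2) ≈ 1.311754.
20*log10(||x||/||e||) ≈ 20*1.311754 = 26.23508.
floor(26.23508) = 26.

26


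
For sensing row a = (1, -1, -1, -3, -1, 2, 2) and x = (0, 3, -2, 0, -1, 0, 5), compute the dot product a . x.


Non-zero terms: ['-1*3', '-1*-2', '-1*-1', '2*5']
Products: [-3, 2, 1, 10]
y = sum = 10.

10


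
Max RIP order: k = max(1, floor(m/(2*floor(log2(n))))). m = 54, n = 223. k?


floor(log2(223)) = 7.
2*7 = 14.
m/(2*floor(log2(n))) = 54/14 ≈ 3.8571.
floor = 3.
k = max(1, 3) = 3.

3


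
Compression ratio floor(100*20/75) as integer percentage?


100*m/n = 100*20/75 ≈ 26.6667.
floor = 26.

26


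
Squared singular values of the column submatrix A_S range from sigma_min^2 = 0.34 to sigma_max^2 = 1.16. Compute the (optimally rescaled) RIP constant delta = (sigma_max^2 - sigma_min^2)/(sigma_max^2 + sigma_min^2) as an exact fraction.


lambda_max - lambda_min = 1.16 - 0.34 = 0.82.
lambda_max + lambda_min = 1.16 + 0.34 = 1.50.
delta = 0.82/1.50 = 82/150 = 41/75.

41/75


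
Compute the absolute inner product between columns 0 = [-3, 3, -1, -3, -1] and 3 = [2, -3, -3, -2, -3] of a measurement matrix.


Inner product: -3*2 + 3*-3 + -1*-3 + -3*-2 + -1*-3
Products: [-6, -9, 3, 6, 3]
Sum = -3.
|dot| = 3.

3


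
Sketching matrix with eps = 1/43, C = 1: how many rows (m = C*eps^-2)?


1/eps = 43.
(1/eps)^2 = 1849.
m = 1*1849 = 1849.

1849


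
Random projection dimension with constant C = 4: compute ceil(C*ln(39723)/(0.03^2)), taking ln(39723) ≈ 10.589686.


ln(39723) ≈ 10.589686.
eps^2 = 0.03^2 = 0.0009.
C*ln(N)/eps^2 ≈ 4*10.589686/0.0009 ≈ 47065.2711.
m = ceil(47065.2711) = 47066.

47066


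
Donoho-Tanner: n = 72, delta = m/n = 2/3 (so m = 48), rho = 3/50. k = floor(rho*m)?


m = 2/3*72 = 48.
rho = 3/50.
rho*m = 3/50*48 = 2.88.
k = floor(2.88) = 2.

2


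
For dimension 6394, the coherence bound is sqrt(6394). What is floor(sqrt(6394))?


79^2 = 6241 <= 6394 < 6400 = 80^2, so 79 <= sqrt(6394) < 80.
floor(sqrt(6394)) = 79.

79


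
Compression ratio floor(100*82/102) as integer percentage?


100*m/n = 100*82/102 ≈ 80.3922.
floor = 80.

80


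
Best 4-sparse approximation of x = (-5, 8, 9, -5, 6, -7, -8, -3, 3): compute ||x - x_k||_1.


Sorted |x_i| descending: [9, 8, 8, 7, 6, 5, 5, 3, 3]
Keep top 4: [9, 8, 8, 7]
Tail entries: [6, 5, 5, 3, 3]
L1 error = sum of tail = 22.

22


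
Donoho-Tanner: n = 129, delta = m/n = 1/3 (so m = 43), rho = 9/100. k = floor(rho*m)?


m = 1/3*129 = 43.
rho = 9/100.
rho*m = 9/100*43 = 3.87.
k = floor(3.87) = 3.

3


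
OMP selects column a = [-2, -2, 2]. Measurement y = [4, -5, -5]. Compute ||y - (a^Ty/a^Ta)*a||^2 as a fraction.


a^T a = 12.
a^T y = -8.
coeff = -8/12 = -2/3.
||r||^2 = 182/3.

182/3


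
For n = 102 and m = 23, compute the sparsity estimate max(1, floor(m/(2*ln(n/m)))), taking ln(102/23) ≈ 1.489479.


n/m = 102/23.
ln(n/m) ≈ 1.489479.
2*ln(n/m) ≈ 2.978958.
m/(2*ln(n/m)) ≈ 23/2.978958 ≈ 7.7208.
floor = 7.
k_max = max(1, 7) = 7.

7


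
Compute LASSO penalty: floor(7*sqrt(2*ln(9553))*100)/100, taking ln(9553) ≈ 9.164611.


ln(9553) ≈ 9.164611.
2*ln(n) ≈ 18.329222.
sqrt(2*ln(n)) ≈ sqrt(18.329222) ≈ 4.281264.
lambda ≈ 7*4.281264 = 29.968848.
floor(lambda*100)/100 = 29.96.

29.96


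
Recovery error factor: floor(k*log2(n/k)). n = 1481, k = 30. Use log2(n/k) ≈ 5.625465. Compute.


log2(n/k) = log2(1481/30) ≈ 5.625465.
k*log2(n/k) ≈ 30*5.625465 = 168.76395.
floor(168.76395) = 168.

168


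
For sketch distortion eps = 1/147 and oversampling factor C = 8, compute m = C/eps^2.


1/eps = 147.
(1/eps)^2 = 21609.
m = 8*21609 = 172872.

172872


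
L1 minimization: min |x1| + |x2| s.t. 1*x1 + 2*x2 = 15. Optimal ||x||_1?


Axis intercepts:
  x1 = 15, x2 = 0: L1 = 15
  x1 = 0, x2 = 15/2: L1 = 15/2
x* = (0, 15/2)
||x*||_1 = 15/2.

15/2


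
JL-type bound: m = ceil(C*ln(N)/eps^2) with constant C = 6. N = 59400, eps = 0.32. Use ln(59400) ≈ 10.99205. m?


ln(59400) ≈ 10.99205.
eps^2 = 0.32^2 = 0.1024.
C*ln(N)/eps^2 ≈ 6*10.99205/0.1024 ≈ 644.0654.
m = ceil(644.0654) = 645.

645


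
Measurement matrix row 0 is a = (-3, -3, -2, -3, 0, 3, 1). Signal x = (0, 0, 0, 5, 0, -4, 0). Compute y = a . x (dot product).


Non-zero terms: ['-3*5', '3*-4']
Products: [-15, -12]
y = sum = -27.

-27


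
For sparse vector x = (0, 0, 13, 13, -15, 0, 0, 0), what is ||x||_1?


Non-zero entries: [(2, 13), (3, 13), (4, -15)]
Absolute values: [13, 13, 15]
||x||_1 = sum = 41.

41


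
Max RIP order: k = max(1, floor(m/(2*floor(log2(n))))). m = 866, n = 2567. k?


floor(log2(2567)) = 11.
2*11 = 22.
m/(2*floor(log2(n))) = 866/22 ≈ 39.3636.
floor = 39.
k = max(1, 39) = 39.

39


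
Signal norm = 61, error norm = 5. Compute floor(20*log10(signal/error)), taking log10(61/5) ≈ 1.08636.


||x||/||e|| = 61/5.
log10(61/5) ≈ 1.08636.
20*log10(||x||/||e||) ≈ 20*1.08636 = 21.7272.
floor(21.7272) = 21.

21


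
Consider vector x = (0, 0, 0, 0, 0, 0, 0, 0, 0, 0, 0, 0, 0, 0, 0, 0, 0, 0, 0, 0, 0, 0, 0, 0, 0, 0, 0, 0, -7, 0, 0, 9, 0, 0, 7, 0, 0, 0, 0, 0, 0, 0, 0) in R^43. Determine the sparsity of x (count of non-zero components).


Non-zero positions: [28, 31, 34].
Sparsity = 3.

3


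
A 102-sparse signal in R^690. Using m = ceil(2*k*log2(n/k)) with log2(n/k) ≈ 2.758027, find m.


log2(n/k) = log2(690/102) ≈ 2.758027.
2*k*log2(n/k) ≈ 2*102*2.758027 = 562.637508.
m = ceil(562.637508) = 563.

563


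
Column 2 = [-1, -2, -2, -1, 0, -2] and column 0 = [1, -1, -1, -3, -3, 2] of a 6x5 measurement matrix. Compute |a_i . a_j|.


Inner product: -1*1 + -2*-1 + -2*-1 + -1*-3 + 0*-3 + -2*2
Products: [-1, 2, 2, 3, 0, -4]
Sum = 2.
|dot| = 2.

2


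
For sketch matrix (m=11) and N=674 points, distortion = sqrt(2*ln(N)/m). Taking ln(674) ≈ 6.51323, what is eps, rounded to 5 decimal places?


ln(674) ≈ 6.51323.
2*ln(N)/m ≈ 2*6.51323/11 ≈ 1.18422364.
eps = sqrt(1.18422364) ≈ 1.0882204 ≈ 1.08822.

1.08822


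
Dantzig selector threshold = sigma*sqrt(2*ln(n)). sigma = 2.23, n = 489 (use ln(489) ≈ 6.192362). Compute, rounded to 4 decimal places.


ln(489) ≈ 6.192362.
2*ln(n) ≈ 12.384724.
sqrt(2*ln(n)) ≈ sqrt(12.384724) ≈ 3.519194.
threshold ≈ 2.23*3.519194 = 7.84780262 ≈ 7.8478.

7.8478


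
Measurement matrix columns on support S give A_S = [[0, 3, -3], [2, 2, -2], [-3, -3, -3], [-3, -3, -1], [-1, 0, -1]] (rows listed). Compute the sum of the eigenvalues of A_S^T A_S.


Sum of eigenvalues of A_S^T A_S = trace(A_S^T A_S) = sum of squared column norms of A_S.
A_S^T A_S diagonal: [23, 31, 24].
trace = 23 + 31 + 24 = 78.

78


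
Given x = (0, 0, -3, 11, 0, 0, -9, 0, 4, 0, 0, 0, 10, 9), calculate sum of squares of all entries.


Non-zero entries: [(2, -3), (3, 11), (6, -9), (8, 4), (12, 10), (13, 9)]
Squares: [9, 121, 81, 16, 100, 81]
||x||_2^2 = sum = 408.

408


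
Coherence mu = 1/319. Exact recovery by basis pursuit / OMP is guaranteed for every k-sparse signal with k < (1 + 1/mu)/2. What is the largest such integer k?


1/mu = 319.
1 + 1/mu = 320.
(1 + 1/mu)/2 = 160 is an integer and the inequality is strict, so k_max = 160 - 1 = 159.

159


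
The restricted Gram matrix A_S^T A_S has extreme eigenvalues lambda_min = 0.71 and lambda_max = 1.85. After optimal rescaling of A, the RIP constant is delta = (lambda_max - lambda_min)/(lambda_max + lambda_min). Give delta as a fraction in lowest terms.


lambda_max - lambda_min = 1.85 - 0.71 = 1.14.
lambda_max + lambda_min = 1.85 + 0.71 = 2.56.
delta = 1.14/2.56 = 114/256 = 57/128.

57/128


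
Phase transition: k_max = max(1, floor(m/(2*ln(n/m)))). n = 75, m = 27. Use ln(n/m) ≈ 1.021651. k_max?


n/m = 75/27 = 25/9.
ln(n/m) ≈ 1.021651.
2*ln(n/m) ≈ 2.043302.
m/(2*ln(n/m)) ≈ 27/2.043302 ≈ 13.2139.
floor = 13.
k_max = max(1, 13) = 13.

13


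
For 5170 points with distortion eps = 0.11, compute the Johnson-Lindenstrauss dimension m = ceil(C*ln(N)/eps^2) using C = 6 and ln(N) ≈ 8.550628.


ln(5170) ≈ 8.550628.
eps^2 = 0.11^2 = 0.0121.
C*ln(N)/eps^2 ≈ 6*8.550628/0.0121 ≈ 4239.9808.
m = ceil(4239.9808) = 4240.

4240


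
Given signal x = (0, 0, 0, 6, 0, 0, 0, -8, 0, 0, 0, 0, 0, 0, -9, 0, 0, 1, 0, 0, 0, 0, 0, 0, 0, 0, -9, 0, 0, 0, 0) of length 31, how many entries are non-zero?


Non-zero positions: [3, 7, 14, 17, 26].
Sparsity = 5.

5


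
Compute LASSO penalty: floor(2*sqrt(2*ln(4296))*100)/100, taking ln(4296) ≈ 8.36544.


ln(4296) ≈ 8.36544.
2*ln(n) ≈ 16.73088.
sqrt(2*ln(n)) ≈ sqrt(16.73088) ≈ 4.09034.
lambda ≈ 2*4.09034 = 8.18068.
floor(lambda*100)/100 = 8.18.

8.18


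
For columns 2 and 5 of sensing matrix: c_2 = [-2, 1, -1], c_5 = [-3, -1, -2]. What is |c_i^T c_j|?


Inner product: -2*-3 + 1*-1 + -1*-2
Products: [6, -1, 2]
Sum = 7.
|dot| = 7.

7


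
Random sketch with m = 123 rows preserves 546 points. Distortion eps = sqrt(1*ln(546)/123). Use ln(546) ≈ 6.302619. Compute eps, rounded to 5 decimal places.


ln(546) ≈ 6.302619.
1*ln(N)/m ≈ 1*6.302619/123 ≈ 0.0512408.
eps = sqrt(0.0512408) ≈ 0.2263643 ≈ 0.22636.

0.22636


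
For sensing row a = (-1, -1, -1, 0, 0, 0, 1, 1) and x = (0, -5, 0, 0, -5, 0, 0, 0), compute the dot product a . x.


Non-zero terms: ['-1*-5', '0*-5']
Products: [5, 0]
y = sum = 5.

5


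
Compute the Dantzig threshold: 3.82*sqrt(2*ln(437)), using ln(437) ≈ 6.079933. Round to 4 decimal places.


ln(437) ≈ 6.079933.
2*ln(n) ≈ 12.159866.
sqrt(2*ln(n)) ≈ sqrt(12.159866) ≈ 3.4871.
threshold ≈ 3.82*3.4871 = 13.320722 ≈ 13.3207.

13.3207


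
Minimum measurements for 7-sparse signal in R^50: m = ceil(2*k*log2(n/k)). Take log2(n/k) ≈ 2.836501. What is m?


log2(n/k) = log2(50/7) ≈ 2.836501.
2*k*log2(n/k) ≈ 2*7*2.836501 = 39.711014.
m = ceil(39.711014) = 40.

40


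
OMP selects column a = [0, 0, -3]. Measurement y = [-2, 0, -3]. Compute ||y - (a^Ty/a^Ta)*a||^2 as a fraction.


a^T a = 9.
a^T y = 9.
coeff = 9/9 = 1.
||r||^2 = 4.

4


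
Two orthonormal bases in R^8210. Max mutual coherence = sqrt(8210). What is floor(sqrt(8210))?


90^2 = 8100 <= 8210 < 8281 = 91^2, so 90 <= sqrt(8210) < 91.
floor(sqrt(8210)) = 90.

90


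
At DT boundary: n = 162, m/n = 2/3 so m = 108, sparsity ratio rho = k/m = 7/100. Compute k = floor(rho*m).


m = 2/3*162 = 108.
rho = 7/100.
rho*m = 7/100*108 = 7.56.
k = floor(7.56) = 7.

7


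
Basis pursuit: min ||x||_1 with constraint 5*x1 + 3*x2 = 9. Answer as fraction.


Axis intercepts:
  x1 = 9/5, x2 = 0: L1 = 9/5
  x1 = 0, x2 = 3: L1 = 3
x* = (9/5, 0)
||x*||_1 = 9/5.

9/5


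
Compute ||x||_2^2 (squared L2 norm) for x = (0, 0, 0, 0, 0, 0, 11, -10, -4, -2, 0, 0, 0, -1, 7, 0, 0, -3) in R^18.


Non-zero entries: [(6, 11), (7, -10), (8, -4), (9, -2), (13, -1), (14, 7), (17, -3)]
Squares: [121, 100, 16, 4, 1, 49, 9]
||x||_2^2 = sum = 300.

300


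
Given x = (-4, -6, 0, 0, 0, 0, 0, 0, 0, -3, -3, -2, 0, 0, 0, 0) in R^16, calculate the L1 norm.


Non-zero entries: [(0, -4), (1, -6), (9, -3), (10, -3), (11, -2)]
Absolute values: [4, 6, 3, 3, 2]
||x||_1 = sum = 18.

18


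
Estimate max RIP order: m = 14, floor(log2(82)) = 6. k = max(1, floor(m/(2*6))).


floor(log2(82)) = 6.
2*6 = 12.
m/(2*floor(log2(n))) = 14/12 ≈ 1.1667.
floor = 1.
k = max(1, 1) = 1.

1


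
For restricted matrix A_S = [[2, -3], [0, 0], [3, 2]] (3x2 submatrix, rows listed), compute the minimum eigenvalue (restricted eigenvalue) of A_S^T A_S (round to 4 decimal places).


A_S^T A_S = [[13, 0], [0, 13]].
trace = 26.
det = 169.
disc = trace^2 - 4*det = 676 - 4*169 = 0.
sqrt(0) = 0.
lam_min = (26 - 0)/2 = 13 = 13.0000.

13.0000


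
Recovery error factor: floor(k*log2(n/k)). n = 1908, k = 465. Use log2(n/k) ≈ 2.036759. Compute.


log2(n/k) = log2(1908/465) ≈ 2.036759.
k*log2(n/k) ≈ 465*2.036759 = 947.092935.
floor(947.092935) = 947.

947


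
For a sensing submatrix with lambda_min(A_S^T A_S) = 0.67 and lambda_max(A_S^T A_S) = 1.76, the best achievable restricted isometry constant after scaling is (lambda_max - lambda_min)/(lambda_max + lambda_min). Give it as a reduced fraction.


lambda_max - lambda_min = 1.76 - 0.67 = 1.09.
lambda_max + lambda_min = 1.76 + 0.67 = 2.43.
delta = 1.09/2.43 = 109/243.

109/243


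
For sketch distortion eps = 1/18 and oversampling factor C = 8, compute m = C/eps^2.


1/eps = 18.
(1/eps)^2 = 324.
m = 8*324 = 2592.

2592


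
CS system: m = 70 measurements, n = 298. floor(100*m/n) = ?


100*m/n = 100*70/298 ≈ 23.4899.
floor = 23.

23


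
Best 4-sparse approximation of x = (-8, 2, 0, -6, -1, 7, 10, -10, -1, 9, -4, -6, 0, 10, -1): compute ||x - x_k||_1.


Sorted |x_i| descending: [10, 10, 10, 9, 8, 7, 6, 6, 4, 2, 1, 1, 1, 0, 0]
Keep top 4: [10, 10, 10, 9]
Tail entries: [8, 7, 6, 6, 4, 2, 1, 1, 1, 0, 0]
L1 error = sum of tail = 36.

36


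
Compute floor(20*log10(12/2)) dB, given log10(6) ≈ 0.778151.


||x||/||e|| = 12/2 = 6.
log10(6) ≈ 0.778151.
20*log10(||x||/||e||) ≈ 20*0.778151 = 15.56302.
floor(15.56302) = 15.

15


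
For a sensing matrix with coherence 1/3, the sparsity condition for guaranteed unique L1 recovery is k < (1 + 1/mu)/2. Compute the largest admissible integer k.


1/mu = 3.
1 + 1/mu = 4.
(1 + 1/mu)/2 = 2 is an integer and the inequality is strict, so k_max = 2 - 1 = 1.

1


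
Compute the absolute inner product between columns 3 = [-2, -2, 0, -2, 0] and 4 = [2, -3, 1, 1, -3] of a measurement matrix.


Inner product: -2*2 + -2*-3 + 0*1 + -2*1 + 0*-3
Products: [-4, 6, 0, -2, 0]
Sum = 0.
|dot| = 0.

0


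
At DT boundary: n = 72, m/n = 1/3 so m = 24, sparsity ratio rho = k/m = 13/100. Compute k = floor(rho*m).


m = 1/3*72 = 24.
rho = 13/100.
rho*m = 13/100*24 = 3.12.
k = floor(3.12) = 3.

3


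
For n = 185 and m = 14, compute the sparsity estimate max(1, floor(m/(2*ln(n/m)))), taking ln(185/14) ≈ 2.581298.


n/m = 185/14.
ln(n/m) ≈ 2.581298.
2*ln(n/m) ≈ 5.162596.
m/(2*ln(n/m)) ≈ 14/5.162596 ≈ 2.7118.
floor = 2.
k_max = max(1, 2) = 2.

2


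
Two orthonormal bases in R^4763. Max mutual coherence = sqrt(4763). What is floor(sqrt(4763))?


69^2 = 4761 <= 4763 < 4900 = 70^2, so 69 <= sqrt(4763) < 70.
floor(sqrt(4763)) = 69.

69


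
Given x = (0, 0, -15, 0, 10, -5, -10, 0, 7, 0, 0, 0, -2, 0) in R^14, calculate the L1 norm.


Non-zero entries: [(2, -15), (4, 10), (5, -5), (6, -10), (8, 7), (12, -2)]
Absolute values: [15, 10, 5, 10, 7, 2]
||x||_1 = sum = 49.

49


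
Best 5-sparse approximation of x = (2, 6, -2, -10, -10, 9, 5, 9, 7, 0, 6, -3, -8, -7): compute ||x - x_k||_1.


Sorted |x_i| descending: [10, 10, 9, 9, 8, 7, 7, 6, 6, 5, 3, 2, 2, 0]
Keep top 5: [10, 10, 9, 9, 8]
Tail entries: [7, 7, 6, 6, 5, 3, 2, 2, 0]
L1 error = sum of tail = 38.

38


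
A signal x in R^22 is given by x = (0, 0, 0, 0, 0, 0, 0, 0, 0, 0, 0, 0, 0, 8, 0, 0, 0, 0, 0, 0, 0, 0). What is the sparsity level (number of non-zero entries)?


Non-zero positions: [13].
Sparsity = 1.

1


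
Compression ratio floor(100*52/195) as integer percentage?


100*m/n = 100*52/195 ≈ 26.6667.
floor = 26.

26


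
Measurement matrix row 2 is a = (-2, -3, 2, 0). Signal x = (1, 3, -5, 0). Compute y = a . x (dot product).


Non-zero terms: ['-2*1', '-3*3', '2*-5']
Products: [-2, -9, -10]
y = sum = -21.

-21


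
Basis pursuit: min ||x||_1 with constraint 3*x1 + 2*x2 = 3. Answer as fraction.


Axis intercepts:
  x1 = 1, x2 = 0: L1 = 1
  x1 = 0, x2 = 3/2: L1 = 3/2
x* = (1, 0)
||x*||_1 = 1.

1


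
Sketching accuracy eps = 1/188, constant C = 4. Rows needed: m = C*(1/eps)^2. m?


1/eps = 188.
(1/eps)^2 = 35344.
m = 4*35344 = 141376.

141376


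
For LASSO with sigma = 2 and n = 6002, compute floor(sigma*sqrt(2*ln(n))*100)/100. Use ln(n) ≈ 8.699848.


ln(6002) ≈ 8.699848.
2*ln(n) ≈ 17.399696.
sqrt(2*ln(n)) ≈ sqrt(17.399696) ≈ 4.171294.
lambda ≈ 2*4.171294 = 8.342588.
floor(lambda*100)/100 = 8.34.

8.34


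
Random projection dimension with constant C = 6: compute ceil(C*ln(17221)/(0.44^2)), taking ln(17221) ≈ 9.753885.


ln(17221) ≈ 9.753885.
eps^2 = 0.44^2 = 0.1936.
C*ln(N)/eps^2 ≈ 6*9.753885/0.1936 ≈ 302.2898.
m = ceil(302.2898) = 303.

303


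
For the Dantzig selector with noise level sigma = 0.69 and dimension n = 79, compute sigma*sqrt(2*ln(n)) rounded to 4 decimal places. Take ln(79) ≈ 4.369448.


ln(79) ≈ 4.369448.
2*ln(n) ≈ 8.738896.
sqrt(2*ln(n)) ≈ sqrt(8.738896) ≈ 2.956162.
threshold ≈ 0.69*2.956162 = 2.03975178 ≈ 2.0398.

2.0398


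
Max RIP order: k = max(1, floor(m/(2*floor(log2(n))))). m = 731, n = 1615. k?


floor(log2(1615)) = 10.
2*10 = 20.
m/(2*floor(log2(n))) = 731/20 ≈ 36.55.
floor = 36.
k = max(1, 36) = 36.

36


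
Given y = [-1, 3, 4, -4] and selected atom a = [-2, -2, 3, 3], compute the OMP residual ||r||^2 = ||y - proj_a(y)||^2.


a^T a = 26.
a^T y = -4.
coeff = -4/26 = -2/13.
||r||^2 = 538/13.

538/13


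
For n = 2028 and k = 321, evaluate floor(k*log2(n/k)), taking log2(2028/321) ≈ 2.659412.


log2(n/k) = log2(2028/321) ≈ 2.659412.
k*log2(n/k) ≈ 321*2.659412 = 853.671252.
floor(853.671252) = 853.

853


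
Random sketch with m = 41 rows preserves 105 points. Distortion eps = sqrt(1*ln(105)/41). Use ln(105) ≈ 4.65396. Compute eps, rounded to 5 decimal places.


ln(105) ≈ 4.65396.
1*ln(N)/m ≈ 1*4.65396/41 ≈ 0.11351122.
eps = sqrt(0.11351122) ≈ 0.3369143 ≈ 0.33691.

0.33691


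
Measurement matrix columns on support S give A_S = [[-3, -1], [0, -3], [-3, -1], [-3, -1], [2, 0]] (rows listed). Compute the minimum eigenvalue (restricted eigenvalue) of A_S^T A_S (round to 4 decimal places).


A_S^T A_S = [[31, 9], [9, 12]].
trace = 43.
det = 291.
disc = trace^2 - 4*det = 1849 - 4*291 = 685.
sqrt(685) ≈ 26.172505.
lam_min = (43 - sqrt(685))/2 ≈ (43 - 26.172505)/2 = 8.4137475 ≈ 8.4137.

8.4137


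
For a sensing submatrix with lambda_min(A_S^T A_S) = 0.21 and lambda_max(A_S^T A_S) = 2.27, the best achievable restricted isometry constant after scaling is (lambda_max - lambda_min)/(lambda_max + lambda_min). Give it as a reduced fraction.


lambda_max - lambda_min = 2.27 - 0.21 = 2.06.
lambda_max + lambda_min = 2.27 + 0.21 = 2.48.
delta = 2.06/2.48 = 206/248 = 103/124.

103/124


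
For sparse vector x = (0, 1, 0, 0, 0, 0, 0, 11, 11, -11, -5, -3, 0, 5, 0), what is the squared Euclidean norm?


Non-zero entries: [(1, 1), (7, 11), (8, 11), (9, -11), (10, -5), (11, -3), (13, 5)]
Squares: [1, 121, 121, 121, 25, 9, 25]
||x||_2^2 = sum = 423.

423


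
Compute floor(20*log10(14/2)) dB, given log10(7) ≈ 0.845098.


||x||/||e|| = 14/2 = 7.
log10(7) ≈ 0.845098.
20*log10(||x||/||e||) ≈ 20*0.845098 = 16.90196.
floor(16.90196) = 16.

16


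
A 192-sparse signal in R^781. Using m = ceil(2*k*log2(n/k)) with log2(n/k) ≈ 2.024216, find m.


log2(n/k) = log2(781/192) ≈ 2.024216.
2*k*log2(n/k) ≈ 2*192*2.024216 = 777.298944.
m = ceil(777.298944) = 778.

778


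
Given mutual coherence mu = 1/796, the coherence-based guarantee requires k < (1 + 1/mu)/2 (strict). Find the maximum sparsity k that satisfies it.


1/mu = 796.
1 + 1/mu = 797.
(1 + 1/mu)/2 = 398.5 is not an integer, so k_max = floor(398.5) = 398.

398


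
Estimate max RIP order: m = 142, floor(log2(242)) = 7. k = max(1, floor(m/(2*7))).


floor(log2(242)) = 7.
2*7 = 14.
m/(2*floor(log2(n))) = 142/14 ≈ 10.1429.
floor = 10.
k = max(1, 10) = 10.

10


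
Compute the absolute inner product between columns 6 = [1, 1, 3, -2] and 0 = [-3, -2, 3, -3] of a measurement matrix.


Inner product: 1*-3 + 1*-2 + 3*3 + -2*-3
Products: [-3, -2, 9, 6]
Sum = 10.
|dot| = 10.

10


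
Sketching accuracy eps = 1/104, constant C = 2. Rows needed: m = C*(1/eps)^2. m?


1/eps = 104.
(1/eps)^2 = 10816.
m = 2*10816 = 21632.

21632


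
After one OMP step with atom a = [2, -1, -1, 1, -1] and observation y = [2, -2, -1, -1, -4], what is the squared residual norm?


a^T a = 8.
a^T y = 10.
coeff = 10/8 = 5/4.
||r||^2 = 27/2.

27/2


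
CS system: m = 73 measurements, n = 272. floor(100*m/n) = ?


100*m/n = 100*73/272 ≈ 26.8382.
floor = 26.

26


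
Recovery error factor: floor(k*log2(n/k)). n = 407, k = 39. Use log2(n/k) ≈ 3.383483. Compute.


log2(n/k) = log2(407/39) ≈ 3.383483.
k*log2(n/k) ≈ 39*3.383483 = 131.955837.
floor(131.955837) = 131.

131


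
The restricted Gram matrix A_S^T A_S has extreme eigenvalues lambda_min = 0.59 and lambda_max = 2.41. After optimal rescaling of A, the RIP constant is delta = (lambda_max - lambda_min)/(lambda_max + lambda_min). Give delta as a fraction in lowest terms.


lambda_max - lambda_min = 2.41 - 0.59 = 1.82.
lambda_max + lambda_min = 2.41 + 0.59 = 3.00.
delta = 1.82/3.00 = 182/300 = 91/150.

91/150


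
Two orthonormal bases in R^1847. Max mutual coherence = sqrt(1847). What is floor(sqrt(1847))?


42^2 = 1764 <= 1847 < 1849 = 43^2, so 42 <= sqrt(1847) < 43.
floor(sqrt(1847)) = 42.

42


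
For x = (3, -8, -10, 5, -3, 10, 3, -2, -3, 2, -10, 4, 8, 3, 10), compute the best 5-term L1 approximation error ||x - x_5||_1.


Sorted |x_i| descending: [10, 10, 10, 10, 8, 8, 5, 4, 3, 3, 3, 3, 3, 2, 2]
Keep top 5: [10, 10, 10, 10, 8]
Tail entries: [8, 5, 4, 3, 3, 3, 3, 3, 2, 2]
L1 error = sum of tail = 36.

36


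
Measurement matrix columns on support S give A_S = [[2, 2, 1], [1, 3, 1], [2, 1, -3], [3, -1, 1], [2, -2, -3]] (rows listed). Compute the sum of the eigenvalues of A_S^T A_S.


Sum of eigenvalues of A_S^T A_S = trace(A_S^T A_S) = sum of squared column norms of A_S.
A_S^T A_S diagonal: [22, 19, 21].
trace = 22 + 19 + 21 = 62.

62


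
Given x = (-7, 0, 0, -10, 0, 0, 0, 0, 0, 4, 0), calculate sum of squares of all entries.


Non-zero entries: [(0, -7), (3, -10), (9, 4)]
Squares: [49, 100, 16]
||x||_2^2 = sum = 165.

165


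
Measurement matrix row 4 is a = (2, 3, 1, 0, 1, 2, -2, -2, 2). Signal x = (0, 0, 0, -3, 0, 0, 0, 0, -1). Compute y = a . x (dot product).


Non-zero terms: ['0*-3', '2*-1']
Products: [0, -2]
y = sum = -2.

-2


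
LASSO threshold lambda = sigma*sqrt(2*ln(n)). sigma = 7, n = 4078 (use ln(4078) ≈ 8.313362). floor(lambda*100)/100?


ln(4078) ≈ 8.313362.
2*ln(n) ≈ 16.626724.
sqrt(2*ln(n)) ≈ sqrt(16.626724) ≈ 4.077588.
lambda ≈ 7*4.077588 = 28.543116.
floor(lambda*100)/100 = 28.54.

28.54


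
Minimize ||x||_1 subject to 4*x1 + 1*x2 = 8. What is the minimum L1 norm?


Axis intercepts:
  x1 = 2, x2 = 0: L1 = 2
  x1 = 0, x2 = 8: L1 = 8
x* = (2, 0)
||x*||_1 = 2.

2


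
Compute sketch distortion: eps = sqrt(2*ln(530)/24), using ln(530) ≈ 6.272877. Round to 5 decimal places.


ln(530) ≈ 6.272877.
2*ln(N)/m ≈ 2*6.272877/24 ≈ 0.52273975.
eps = sqrt(0.52273975) ≈ 0.7230074 ≈ 0.72301.

0.72301


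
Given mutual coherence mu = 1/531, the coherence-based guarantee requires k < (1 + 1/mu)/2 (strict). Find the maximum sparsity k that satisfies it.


1/mu = 531.
1 + 1/mu = 532.
(1 + 1/mu)/2 = 266 is an integer and the inequality is strict, so k_max = 266 - 1 = 265.

265


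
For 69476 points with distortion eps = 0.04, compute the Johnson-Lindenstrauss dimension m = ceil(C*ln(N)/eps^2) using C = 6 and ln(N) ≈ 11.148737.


ln(69476) ≈ 11.148737.
eps^2 = 0.04^2 = 0.0016.
C*ln(N)/eps^2 ≈ 6*11.148737/0.0016 ≈ 41807.7637.
m = ceil(41807.7637) = 41808.

41808


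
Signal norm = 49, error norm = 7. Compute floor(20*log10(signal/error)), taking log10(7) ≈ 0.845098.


||x||/||e|| = 49/7 = 7.
log10(7) ≈ 0.845098.
20*log10(||x||/||e||) ≈ 20*0.845098 = 16.90196.
floor(16.90196) = 16.

16


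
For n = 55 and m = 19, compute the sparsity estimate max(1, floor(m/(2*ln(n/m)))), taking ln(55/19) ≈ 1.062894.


n/m = 55/19.
ln(n/m) ≈ 1.062894.
2*ln(n/m) ≈ 2.125788.
m/(2*ln(n/m)) ≈ 19/2.125788 ≈ 8.9379.
floor = 8.
k_max = max(1, 8) = 8.

8


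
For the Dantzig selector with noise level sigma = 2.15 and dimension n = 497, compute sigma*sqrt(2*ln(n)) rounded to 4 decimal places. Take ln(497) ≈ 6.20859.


ln(497) ≈ 6.20859.
2*ln(n) ≈ 12.41718.
sqrt(2*ln(n)) ≈ sqrt(12.41718) ≈ 3.523802.
threshold ≈ 2.15*3.523802 = 7.5761743 ≈ 7.5762.

7.5762


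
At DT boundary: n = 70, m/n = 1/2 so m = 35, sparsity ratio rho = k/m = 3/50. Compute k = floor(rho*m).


m = 1/2*70 = 35.
rho = 3/50.
rho*m = 3/50*35 = 2.1.
k = floor(2.1) = 2.

2


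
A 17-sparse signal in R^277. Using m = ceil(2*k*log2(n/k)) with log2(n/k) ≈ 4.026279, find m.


log2(n/k) = log2(277/17) ≈ 4.026279.
2*k*log2(n/k) ≈ 2*17*4.026279 = 136.893486.
m = ceil(136.893486) = 137.

137


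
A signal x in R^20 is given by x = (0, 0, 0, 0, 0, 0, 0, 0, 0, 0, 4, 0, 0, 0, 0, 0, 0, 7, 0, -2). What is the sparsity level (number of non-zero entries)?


Non-zero positions: [10, 17, 19].
Sparsity = 3.

3


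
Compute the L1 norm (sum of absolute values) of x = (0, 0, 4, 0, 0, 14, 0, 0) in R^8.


Non-zero entries: [(2, 4), (5, 14)]
Absolute values: [4, 14]
||x||_1 = sum = 18.

18


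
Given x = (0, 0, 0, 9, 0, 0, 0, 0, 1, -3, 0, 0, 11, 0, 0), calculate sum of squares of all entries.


Non-zero entries: [(3, 9), (8, 1), (9, -3), (12, 11)]
Squares: [81, 1, 9, 121]
||x||_2^2 = sum = 212.

212


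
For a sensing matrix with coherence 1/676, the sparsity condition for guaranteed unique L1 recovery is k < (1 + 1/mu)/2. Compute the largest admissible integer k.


1/mu = 676.
1 + 1/mu = 677.
(1 + 1/mu)/2 = 338.5 is not an integer, so k_max = floor(338.5) = 338.

338


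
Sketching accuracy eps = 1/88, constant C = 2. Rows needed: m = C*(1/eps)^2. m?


1/eps = 88.
(1/eps)^2 = 7744.
m = 2*7744 = 15488.

15488


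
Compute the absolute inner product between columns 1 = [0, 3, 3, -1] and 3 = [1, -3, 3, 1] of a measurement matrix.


Inner product: 0*1 + 3*-3 + 3*3 + -1*1
Products: [0, -9, 9, -1]
Sum = -1.
|dot| = 1.

1


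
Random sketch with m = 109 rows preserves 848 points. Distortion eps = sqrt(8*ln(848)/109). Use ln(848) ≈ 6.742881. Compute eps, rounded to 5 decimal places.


ln(848) ≈ 6.742881.
8*ln(N)/m ≈ 8*6.742881/109 ≈ 0.49489035.
eps = sqrt(0.49489035) ≈ 0.7034844 ≈ 0.70348.

0.70348


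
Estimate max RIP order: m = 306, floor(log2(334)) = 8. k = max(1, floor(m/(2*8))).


floor(log2(334)) = 8.
2*8 = 16.
m/(2*floor(log2(n))) = 306/16 ≈ 19.125.
floor = 19.
k = max(1, 19) = 19.

19


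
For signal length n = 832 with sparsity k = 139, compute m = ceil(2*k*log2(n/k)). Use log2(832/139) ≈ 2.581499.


log2(n/k) = log2(832/139) ≈ 2.581499.
2*k*log2(n/k) ≈ 2*139*2.581499 = 717.656722.
m = ceil(717.656722) = 718.

718


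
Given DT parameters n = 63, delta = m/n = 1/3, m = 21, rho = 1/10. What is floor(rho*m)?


m = 1/3*63 = 21.
rho = 1/10.
rho*m = 1/10*21 = 2.1.
k = floor(2.1) = 2.

2


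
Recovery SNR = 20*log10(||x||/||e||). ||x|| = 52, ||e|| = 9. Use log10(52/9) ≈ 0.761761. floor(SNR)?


||x||/||e|| = 52/9.
log10(52/9) ≈ 0.761761.
20*log10(||x||/||e||) ≈ 20*0.761761 = 15.23522.
floor(15.23522) = 15.

15


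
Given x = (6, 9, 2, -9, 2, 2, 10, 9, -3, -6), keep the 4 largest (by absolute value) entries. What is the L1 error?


Sorted |x_i| descending: [10, 9, 9, 9, 6, 6, 3, 2, 2, 2]
Keep top 4: [10, 9, 9, 9]
Tail entries: [6, 6, 3, 2, 2, 2]
L1 error = sum of tail = 21.

21


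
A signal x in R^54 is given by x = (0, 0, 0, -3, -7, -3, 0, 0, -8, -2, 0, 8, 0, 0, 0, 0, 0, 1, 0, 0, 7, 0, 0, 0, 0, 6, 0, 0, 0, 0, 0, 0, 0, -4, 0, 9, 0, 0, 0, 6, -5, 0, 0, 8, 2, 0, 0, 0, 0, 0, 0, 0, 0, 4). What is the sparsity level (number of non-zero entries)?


Non-zero positions: [3, 4, 5, 8, 9, 11, 17, 20, 25, 33, 35, 39, 40, 43, 44, 53].
Sparsity = 16.

16


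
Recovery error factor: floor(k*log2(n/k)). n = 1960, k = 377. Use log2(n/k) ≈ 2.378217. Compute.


log2(n/k) = log2(1960/377) ≈ 2.378217.
k*log2(n/k) ≈ 377*2.378217 = 896.587809.
floor(896.587809) = 896.

896


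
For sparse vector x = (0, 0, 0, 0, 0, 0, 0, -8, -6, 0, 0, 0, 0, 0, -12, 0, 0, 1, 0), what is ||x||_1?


Non-zero entries: [(7, -8), (8, -6), (14, -12), (17, 1)]
Absolute values: [8, 6, 12, 1]
||x||_1 = sum = 27.

27


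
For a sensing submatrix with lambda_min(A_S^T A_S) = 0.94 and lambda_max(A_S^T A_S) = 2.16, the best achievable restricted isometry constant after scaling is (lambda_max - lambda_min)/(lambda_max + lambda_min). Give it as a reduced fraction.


lambda_max - lambda_min = 2.16 - 0.94 = 1.22.
lambda_max + lambda_min = 2.16 + 0.94 = 3.10.
delta = 1.22/3.10 = 122/310 = 61/155.

61/155


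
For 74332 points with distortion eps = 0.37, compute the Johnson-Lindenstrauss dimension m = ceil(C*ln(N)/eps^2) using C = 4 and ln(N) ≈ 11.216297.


ln(74332) ≈ 11.216297.
eps^2 = 0.37^2 = 0.1369.
C*ln(N)/eps^2 ≈ 4*11.216297/0.1369 ≈ 327.7223.
m = ceil(327.7223) = 328.

328


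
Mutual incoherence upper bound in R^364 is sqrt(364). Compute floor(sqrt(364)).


19^2 = 361 <= 364 < 400 = 20^2, so 19 <= sqrt(364) < 20.
floor(sqrt(364)) = 19.

19


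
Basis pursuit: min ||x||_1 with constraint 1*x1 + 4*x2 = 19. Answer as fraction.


Axis intercepts:
  x1 = 19, x2 = 0: L1 = 19
  x1 = 0, x2 = 19/4: L1 = 19/4
x* = (0, 19/4)
||x*||_1 = 19/4.

19/4


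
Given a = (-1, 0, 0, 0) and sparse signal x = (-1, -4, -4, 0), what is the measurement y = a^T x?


Non-zero terms: ['-1*-1', '0*-4', '0*-4']
Products: [1, 0, 0]
y = sum = 1.

1


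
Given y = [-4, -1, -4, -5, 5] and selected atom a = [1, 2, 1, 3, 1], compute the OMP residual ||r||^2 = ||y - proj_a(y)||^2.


a^T a = 16.
a^T y = -20.
coeff = -20/16 = -5/4.
||r||^2 = 58.

58


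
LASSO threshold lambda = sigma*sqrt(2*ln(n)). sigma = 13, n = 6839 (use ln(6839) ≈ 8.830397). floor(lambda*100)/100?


ln(6839) ≈ 8.830397.
2*ln(n) ≈ 17.660794.
sqrt(2*ln(n)) ≈ sqrt(17.660794) ≈ 4.202475.
lambda ≈ 13*4.202475 = 54.632175.
floor(lambda*100)/100 = 54.63.

54.63


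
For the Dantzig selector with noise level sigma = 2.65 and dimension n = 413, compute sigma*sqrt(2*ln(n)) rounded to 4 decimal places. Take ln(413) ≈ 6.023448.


ln(413) ≈ 6.023448.
2*ln(n) ≈ 12.046896.
sqrt(2*ln(n)) ≈ sqrt(12.046896) ≈ 3.470864.
threshold ≈ 2.65*3.470864 = 9.1977896 ≈ 9.1978.

9.1978


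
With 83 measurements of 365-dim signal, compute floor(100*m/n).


100*m/n = 100*83/365 ≈ 22.7397.
floor = 22.

22


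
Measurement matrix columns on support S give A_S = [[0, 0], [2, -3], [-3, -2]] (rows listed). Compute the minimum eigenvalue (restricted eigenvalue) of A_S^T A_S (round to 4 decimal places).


A_S^T A_S = [[13, 0], [0, 13]].
trace = 26.
det = 169.
disc = trace^2 - 4*det = 676 - 4*169 = 0.
sqrt(0) = 0.
lam_min = (26 - 0)/2 = 13 = 13.0000.

13.0000


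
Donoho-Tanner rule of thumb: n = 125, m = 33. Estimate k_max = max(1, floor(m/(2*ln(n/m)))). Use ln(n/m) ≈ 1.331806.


n/m = 125/33.
ln(n/m) ≈ 1.331806.
2*ln(n/m) ≈ 2.663612.
m/(2*ln(n/m)) ≈ 33/2.663612 ≈ 12.3892.
floor = 12.
k_max = max(1, 12) = 12.

12


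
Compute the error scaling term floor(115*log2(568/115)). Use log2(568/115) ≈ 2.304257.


log2(n/k) = log2(568/115) ≈ 2.304257.
k*log2(n/k) ≈ 115*2.304257 = 264.989555.
floor(264.989555) = 264.

264


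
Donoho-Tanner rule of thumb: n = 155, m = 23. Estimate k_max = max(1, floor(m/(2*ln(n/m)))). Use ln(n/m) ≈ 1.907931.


n/m = 155/23.
ln(n/m) ≈ 1.907931.
2*ln(n/m) ≈ 3.815862.
m/(2*ln(n/m)) ≈ 23/3.815862 ≈ 6.0275.
floor = 6.
k_max = max(1, 6) = 6.

6


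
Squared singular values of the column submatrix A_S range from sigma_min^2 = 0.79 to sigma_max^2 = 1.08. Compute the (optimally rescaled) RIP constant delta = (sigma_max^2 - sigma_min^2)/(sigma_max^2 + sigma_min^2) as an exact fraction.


lambda_max - lambda_min = 1.08 - 0.79 = 0.29.
lambda_max + lambda_min = 1.08 + 0.79 = 1.87.
delta = 0.29/1.87 = 29/187.

29/187


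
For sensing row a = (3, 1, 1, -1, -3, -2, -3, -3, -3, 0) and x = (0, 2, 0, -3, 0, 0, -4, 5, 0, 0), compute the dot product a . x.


Non-zero terms: ['1*2', '-1*-3', '-3*-4', '-3*5']
Products: [2, 3, 12, -15]
y = sum = 2.

2


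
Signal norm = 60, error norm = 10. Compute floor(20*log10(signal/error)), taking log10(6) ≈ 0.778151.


||x||/||e|| = 60/10 = 6.
log10(6) ≈ 0.778151.
20*log10(||x||/||e||) ≈ 20*0.778151 = 15.56302.
floor(15.56302) = 15.

15


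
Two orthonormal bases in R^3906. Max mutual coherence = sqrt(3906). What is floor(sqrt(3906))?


62^2 = 3844 <= 3906 < 3969 = 63^2, so 62 <= sqrt(3906) < 63.
floor(sqrt(3906)) = 62.

62


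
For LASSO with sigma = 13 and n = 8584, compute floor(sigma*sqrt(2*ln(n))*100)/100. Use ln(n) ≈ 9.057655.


ln(8584) ≈ 9.057655.
2*ln(n) ≈ 18.11531.
sqrt(2*ln(n)) ≈ sqrt(18.11531) ≈ 4.256208.
lambda ≈ 13*4.256208 = 55.330704.
floor(lambda*100)/100 = 55.33.

55.33


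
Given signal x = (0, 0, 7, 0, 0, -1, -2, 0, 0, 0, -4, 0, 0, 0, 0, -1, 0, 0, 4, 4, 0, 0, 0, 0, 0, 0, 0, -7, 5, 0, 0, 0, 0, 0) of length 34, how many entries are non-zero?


Non-zero positions: [2, 5, 6, 10, 15, 18, 19, 27, 28].
Sparsity = 9.

9


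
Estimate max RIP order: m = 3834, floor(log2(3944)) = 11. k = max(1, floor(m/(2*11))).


floor(log2(3944)) = 11.
2*11 = 22.
m/(2*floor(log2(n))) = 3834/22 ≈ 174.2727.
floor = 174.
k = max(1, 174) = 174.

174


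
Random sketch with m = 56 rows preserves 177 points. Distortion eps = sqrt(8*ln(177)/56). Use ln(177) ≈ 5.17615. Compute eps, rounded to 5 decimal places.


ln(177) ≈ 5.17615.
8*ln(N)/m ≈ 8*5.17615/56 ≈ 0.73945.
eps = sqrt(0.73945) ≈ 0.8599128 ≈ 0.85991.

0.85991


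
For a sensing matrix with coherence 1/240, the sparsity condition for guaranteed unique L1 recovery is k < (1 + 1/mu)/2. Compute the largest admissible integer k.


1/mu = 240.
1 + 1/mu = 241.
(1 + 1/mu)/2 = 120.5 is not an integer, so k_max = floor(120.5) = 120.

120


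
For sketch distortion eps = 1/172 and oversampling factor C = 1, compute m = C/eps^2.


1/eps = 172.
(1/eps)^2 = 29584.
m = 1*29584 = 29584.

29584


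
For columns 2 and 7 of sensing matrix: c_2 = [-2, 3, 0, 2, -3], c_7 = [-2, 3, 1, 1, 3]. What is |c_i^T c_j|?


Inner product: -2*-2 + 3*3 + 0*1 + 2*1 + -3*3
Products: [4, 9, 0, 2, -9]
Sum = 6.
|dot| = 6.

6


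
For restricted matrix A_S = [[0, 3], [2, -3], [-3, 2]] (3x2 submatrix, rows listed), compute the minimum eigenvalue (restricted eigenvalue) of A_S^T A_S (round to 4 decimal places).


A_S^T A_S = [[13, -12], [-12, 22]].
trace = 35.
det = 142.
disc = trace^2 - 4*det = 1225 - 4*142 = 657.
sqrt(657) ≈ 25.632011.
lam_min = (35 - sqrt(657))/2 ≈ (35 - 25.632011)/2 = 4.6839945 ≈ 4.6840.

4.6840


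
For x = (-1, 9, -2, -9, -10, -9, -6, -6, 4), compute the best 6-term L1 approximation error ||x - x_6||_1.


Sorted |x_i| descending: [10, 9, 9, 9, 6, 6, 4, 2, 1]
Keep top 6: [10, 9, 9, 9, 6, 6]
Tail entries: [4, 2, 1]
L1 error = sum of tail = 7.

7


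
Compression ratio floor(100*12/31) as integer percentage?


100*m/n = 100*12/31 ≈ 38.7097.
floor = 38.

38


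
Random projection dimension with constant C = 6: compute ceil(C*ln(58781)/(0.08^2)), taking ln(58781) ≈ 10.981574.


ln(58781) ≈ 10.981574.
eps^2 = 0.08^2 = 0.0064.
C*ln(N)/eps^2 ≈ 6*10.981574/0.0064 ≈ 10295.2256.
m = ceil(10295.2256) = 10296.

10296


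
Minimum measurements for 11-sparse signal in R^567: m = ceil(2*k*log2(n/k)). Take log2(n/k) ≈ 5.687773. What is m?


log2(n/k) = log2(567/11) ≈ 5.687773.
2*k*log2(n/k) ≈ 2*11*5.687773 = 125.131006.
m = ceil(125.131006) = 126.

126


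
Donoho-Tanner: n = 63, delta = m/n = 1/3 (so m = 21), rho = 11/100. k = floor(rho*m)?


m = 1/3*63 = 21.
rho = 11/100.
rho*m = 11/100*21 = 2.31.
k = floor(2.31) = 2.

2


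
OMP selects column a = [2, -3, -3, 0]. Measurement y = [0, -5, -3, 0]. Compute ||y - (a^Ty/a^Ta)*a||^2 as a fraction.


a^T a = 22.
a^T y = 24.
coeff = 24/22 = 12/11.
||r||^2 = 86/11.

86/11


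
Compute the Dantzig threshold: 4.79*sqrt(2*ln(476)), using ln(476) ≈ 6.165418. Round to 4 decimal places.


ln(476) ≈ 6.165418.
2*ln(n) ≈ 12.330836.
sqrt(2*ln(n)) ≈ sqrt(12.330836) ≈ 3.511529.
threshold ≈ 4.79*3.511529 = 16.82022391 ≈ 16.8202.

16.8202


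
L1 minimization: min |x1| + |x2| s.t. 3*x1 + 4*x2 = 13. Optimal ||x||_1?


Axis intercepts:
  x1 = 13/3, x2 = 0: L1 = 13/3
  x1 = 0, x2 = 13/4: L1 = 13/4
x* = (0, 13/4)
||x*||_1 = 13/4.

13/4


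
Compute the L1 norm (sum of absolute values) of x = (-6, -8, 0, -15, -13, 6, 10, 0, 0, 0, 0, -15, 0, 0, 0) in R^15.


Non-zero entries: [(0, -6), (1, -8), (3, -15), (4, -13), (5, 6), (6, 10), (11, -15)]
Absolute values: [6, 8, 15, 13, 6, 10, 15]
||x||_1 = sum = 73.

73


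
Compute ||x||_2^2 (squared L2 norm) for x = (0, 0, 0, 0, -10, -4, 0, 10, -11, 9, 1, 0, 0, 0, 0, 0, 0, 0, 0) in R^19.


Non-zero entries: [(4, -10), (5, -4), (7, 10), (8, -11), (9, 9), (10, 1)]
Squares: [100, 16, 100, 121, 81, 1]
||x||_2^2 = sum = 419.

419


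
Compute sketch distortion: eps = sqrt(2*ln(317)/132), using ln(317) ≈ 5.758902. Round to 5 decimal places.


ln(317) ≈ 5.758902.
2*ln(N)/m ≈ 2*5.758902/132 ≈ 0.08725609.
eps = sqrt(0.08725609) ≈ 0.2953914 ≈ 0.29539.

0.29539
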